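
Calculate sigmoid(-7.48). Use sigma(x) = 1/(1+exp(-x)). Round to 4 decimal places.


sigma(-7.48) = 1/(1+e^(7.48)) = 1/(1+1772.240776) = 1/1773.240776 = 0.0006.

0.0006


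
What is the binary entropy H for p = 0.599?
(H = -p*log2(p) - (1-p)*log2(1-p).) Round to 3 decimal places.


H = -0.599*log2(0.599) - 0.401*log2(0.401) = 0.972.

0.972


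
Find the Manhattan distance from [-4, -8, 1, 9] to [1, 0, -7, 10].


d = sum of absolute differences: |-4-1|=5 + |-8-0|=8 + |1--7|=8 + |9-10|=1 = 22.

22


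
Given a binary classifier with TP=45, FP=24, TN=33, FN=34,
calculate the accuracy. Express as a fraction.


Accuracy = (TP + TN) / (TP + TN + FP + FN) = (45 + 33) / 136 = 39/68.

39/68


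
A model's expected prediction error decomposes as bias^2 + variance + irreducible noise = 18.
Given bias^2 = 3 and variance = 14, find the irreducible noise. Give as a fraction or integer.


Total error = bias^2 + variance + irreducible noise. So irreducible noise = 18 - 3 - 14 = 1.

1


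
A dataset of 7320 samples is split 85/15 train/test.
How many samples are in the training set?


Test set = 7320 * 15% = 1098. Training set = 7320 - 1098 = 6222.

6222


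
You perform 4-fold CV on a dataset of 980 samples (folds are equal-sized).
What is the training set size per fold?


Each validation fold has 980/4 = 245 samples. Training set = 980 - 245 = 735.

735


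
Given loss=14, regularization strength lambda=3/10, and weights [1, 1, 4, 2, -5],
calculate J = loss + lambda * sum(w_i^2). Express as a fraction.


L2 sq norm = sum(w^2) = 47. J = 14 + 3/10 * 47 = 281/10.

281/10


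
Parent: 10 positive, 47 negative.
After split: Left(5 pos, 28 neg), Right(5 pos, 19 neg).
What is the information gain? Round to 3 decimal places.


H(parent) = 0.6700. H(left) = 0.6136, H(right) = 0.7383. Weighted = (33/57)*0.6136 + (24/57)*0.7383 = 0.6661. IG = 0.6700 - 0.6661 = 0.0039, which rounds to 0.004.

0.004


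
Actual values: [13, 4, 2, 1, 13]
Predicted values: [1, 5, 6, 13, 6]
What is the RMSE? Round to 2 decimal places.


MSE = 70.8000. RMSE = sqrt(70.8000) = 8.41.

8.41


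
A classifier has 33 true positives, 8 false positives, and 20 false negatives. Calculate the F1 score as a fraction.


Precision = 33/41 = 33/41. Recall = 33/53 = 33/53. F1 = 2*P*R/(P+R) = 33/47.

33/47


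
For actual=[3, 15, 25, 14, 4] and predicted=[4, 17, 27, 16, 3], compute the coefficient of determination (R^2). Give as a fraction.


Mean(y) = 61/5. SS_res = 14. SS_tot = 1634/5. R^2 = 1 - 14/(1634/5) = 782/817.

782/817


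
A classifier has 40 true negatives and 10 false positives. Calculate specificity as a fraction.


Specificity = TN / (TN + FP) = 40 / 50 = 4/5.

4/5


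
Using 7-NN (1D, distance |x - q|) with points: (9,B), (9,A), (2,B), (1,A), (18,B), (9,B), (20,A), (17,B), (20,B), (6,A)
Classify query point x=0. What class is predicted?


Distances: |9-0|=9, |9-0|=9, |2-0|=2, |1-0|=1, |18-0|=18, |9-0|=9, |20-0|=20, |17-0|=17, |20-0|=20, |6-0|=6. 7 nearest: (1,A), (2,B), (6,A), (9,A), (9,B), (9,B), (17,B). Counts: {'A': 3, 'B': 4}. Majority class: B.

B


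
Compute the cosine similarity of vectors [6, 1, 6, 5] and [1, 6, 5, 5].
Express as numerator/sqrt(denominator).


dot = 67. |a|^2 = 98, |b|^2 = 87. cos = 67/sqrt(8526).

67/sqrt(8526)


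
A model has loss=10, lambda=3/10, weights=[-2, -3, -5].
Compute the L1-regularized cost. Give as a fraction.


L1 norm = sum(|w|) = 10. J = 10 + 3/10 * 10 = 13.

13


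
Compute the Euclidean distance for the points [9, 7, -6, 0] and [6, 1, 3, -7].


d = sqrt(sum of squared differences). (9-6)^2=9, (7-1)^2=36, (-6-3)^2=81, (0--7)^2=49. Sum = 175.

sqrt(175)


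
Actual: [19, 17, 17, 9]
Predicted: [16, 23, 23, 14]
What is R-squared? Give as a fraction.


Mean(y) = 31/2. SS_res = 106. SS_tot = 59. R^2 = 1 - 106/(59) = -47/59.

-47/59


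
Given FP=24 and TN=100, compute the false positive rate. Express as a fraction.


FPR = FP / (FP + TN) = 24 / 124 = 6/31.

6/31


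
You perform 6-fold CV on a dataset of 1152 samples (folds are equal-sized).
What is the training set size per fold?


Each validation fold has 1152/6 = 192 samples. Training set = 1152 - 192 = 960.

960


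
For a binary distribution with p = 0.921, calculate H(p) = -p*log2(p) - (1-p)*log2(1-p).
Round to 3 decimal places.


H = -0.921*log2(0.921) - 0.079*log2(0.079) = 0.399.

0.399


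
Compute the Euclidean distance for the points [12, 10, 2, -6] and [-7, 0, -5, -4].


d = sqrt(sum of squared differences). (12--7)^2=361, (10-0)^2=100, (2--5)^2=49, (-6--4)^2=4. Sum = 514.

sqrt(514)


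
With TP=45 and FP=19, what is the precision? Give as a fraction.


Precision = TP / (TP + FP) = 45 / 64 = 45/64.

45/64


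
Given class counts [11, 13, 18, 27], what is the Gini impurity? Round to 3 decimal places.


Total = 69. Proportions: 11/69, 13/69, 18/69, 27/69. sum(p_i^2) = 0.2821. Gini = 1 - 0.2821 = 0.7179, which rounds to 0.718.

0.718


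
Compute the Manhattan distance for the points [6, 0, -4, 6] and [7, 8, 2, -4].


d = sum of absolute differences: |6-7|=1 + |0-8|=8 + |-4-2|=6 + |6--4|=10 = 25.

25


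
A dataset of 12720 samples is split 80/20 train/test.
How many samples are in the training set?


Test set = 12720 * 20% = 2544. Training set = 12720 - 2544 = 10176.

10176


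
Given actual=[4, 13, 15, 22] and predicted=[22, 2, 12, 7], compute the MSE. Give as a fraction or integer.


MSE = (1/4) * ((4-22)^2=324 + (13-2)^2=121 + (15-12)^2=9 + (22-7)^2=225). Sum = 679. MSE = 679/4.

679/4


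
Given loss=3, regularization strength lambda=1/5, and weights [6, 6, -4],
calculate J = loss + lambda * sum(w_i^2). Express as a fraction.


L2 sq norm = sum(w^2) = 88. J = 3 + 1/5 * 88 = 103/5.

103/5


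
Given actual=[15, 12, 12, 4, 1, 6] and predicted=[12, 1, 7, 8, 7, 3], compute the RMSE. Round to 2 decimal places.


MSE = 36.0000. RMSE = sqrt(36.0000) = 6.00.

6.00


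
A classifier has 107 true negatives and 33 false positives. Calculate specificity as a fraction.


Specificity = TN / (TN + FP) = 107 / 140 = 107/140.

107/140


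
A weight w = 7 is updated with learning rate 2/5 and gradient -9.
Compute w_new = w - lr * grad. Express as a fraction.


w_new = 7 - 2/5 * -9 = 7 - -18/5 = 53/5.

53/5


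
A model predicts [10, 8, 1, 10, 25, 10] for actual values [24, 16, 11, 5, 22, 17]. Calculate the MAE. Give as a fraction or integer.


MAE = (1/6) * (|24-10|=14 + |16-8|=8 + |11-1|=10 + |5-10|=5 + |22-25|=3 + |17-10|=7). Sum = 47. MAE = 47/6.

47/6


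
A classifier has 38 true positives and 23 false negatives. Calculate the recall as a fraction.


Recall = TP / (TP + FN) = 38 / 61 = 38/61.

38/61


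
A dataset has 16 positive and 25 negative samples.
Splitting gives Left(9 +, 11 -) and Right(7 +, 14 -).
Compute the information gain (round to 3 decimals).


H(parent) = 0.9650. H(left) = 0.9928, H(right) = 0.9183. Weighted = (20/41)*0.9928 + (21/41)*0.9183 = 0.9546. IG = 0.9650 - 0.9546 = 0.0104, which rounds to 0.010.

0.010


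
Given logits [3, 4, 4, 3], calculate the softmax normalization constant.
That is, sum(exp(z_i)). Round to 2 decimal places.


Denom = e^3=20.0855 + e^4=54.5982 + e^4=54.5982 + e^3=20.0855. Sum = 149.3674, which rounds to 149.37.

149.37


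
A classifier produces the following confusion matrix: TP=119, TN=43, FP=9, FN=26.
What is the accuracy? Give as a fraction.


Accuracy = (TP + TN) / (TP + TN + FP + FN) = (119 + 43) / 197 = 162/197.

162/197


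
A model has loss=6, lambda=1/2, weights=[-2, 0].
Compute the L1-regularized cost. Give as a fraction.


L1 norm = sum(|w|) = 2. J = 6 + 1/2 * 2 = 7.

7


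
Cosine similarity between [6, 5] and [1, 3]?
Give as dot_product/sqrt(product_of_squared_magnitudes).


dot = 21. |a|^2 = 61, |b|^2 = 10. cos = 21/sqrt(610).

21/sqrt(610)


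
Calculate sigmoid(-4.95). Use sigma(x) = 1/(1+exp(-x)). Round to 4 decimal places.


sigma(-4.95) = 1/(1+e^(4.95)) = 1/(1+141.174964) = 1/142.174964 = 0.0070.

0.0070


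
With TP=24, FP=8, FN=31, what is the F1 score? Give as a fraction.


Precision = 24/32 = 3/4. Recall = 24/55 = 24/55. F1 = 2*P*R/(P+R) = 16/29.

16/29


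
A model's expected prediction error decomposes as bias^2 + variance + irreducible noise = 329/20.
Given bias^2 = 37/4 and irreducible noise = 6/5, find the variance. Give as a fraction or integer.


Total error = bias^2 + variance + irreducible noise. So variance = 329/20 - 37/4 - 6/5 = 6.

6


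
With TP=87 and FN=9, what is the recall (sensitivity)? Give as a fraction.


Recall = TP / (TP + FN) = 87 / 96 = 29/32.

29/32


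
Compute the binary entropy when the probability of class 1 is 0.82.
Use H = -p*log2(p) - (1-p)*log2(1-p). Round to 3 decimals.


H = -0.82*log2(0.82) - 0.18*log2(0.18) = 0.680.

0.680


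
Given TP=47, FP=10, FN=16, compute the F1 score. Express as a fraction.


Precision = 47/57 = 47/57. Recall = 47/63 = 47/63. F1 = 2*P*R/(P+R) = 47/60.

47/60


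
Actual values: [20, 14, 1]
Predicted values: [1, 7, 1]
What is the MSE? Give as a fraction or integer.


MSE = (1/3) * ((20-1)^2=361 + (14-7)^2=49 + (1-1)^2=0). Sum = 410. MSE = 410/3.

410/3


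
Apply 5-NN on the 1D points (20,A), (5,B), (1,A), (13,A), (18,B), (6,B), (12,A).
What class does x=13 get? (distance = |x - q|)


Distances: |20-13|=7, |5-13|=8, |1-13|=12, |13-13|=0, |18-13|=5, |6-13|=7, |12-13|=1. 5 nearest: (13,A), (12,A), (18,B), (20,A), (6,B). Counts: {'A': 3, 'B': 2}. Majority class: A.

A


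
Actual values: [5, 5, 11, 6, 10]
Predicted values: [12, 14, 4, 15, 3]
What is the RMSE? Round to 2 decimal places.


MSE = 61.8000. RMSE = sqrt(61.8000) = 7.86.

7.86


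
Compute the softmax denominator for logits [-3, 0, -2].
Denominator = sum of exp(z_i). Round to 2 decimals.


Denom = e^-3=0.0498 + e^0=1.0000 + e^-2=0.1353. Sum = 1.1851, which rounds to 1.19.

1.19


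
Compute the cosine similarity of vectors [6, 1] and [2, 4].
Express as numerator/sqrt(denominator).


dot = 16. |a|^2 = 37, |b|^2 = 20. cos = 16/sqrt(740).

16/sqrt(740)


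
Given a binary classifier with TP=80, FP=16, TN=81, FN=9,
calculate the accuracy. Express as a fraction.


Accuracy = (TP + TN) / (TP + TN + FP + FN) = (80 + 81) / 186 = 161/186.

161/186


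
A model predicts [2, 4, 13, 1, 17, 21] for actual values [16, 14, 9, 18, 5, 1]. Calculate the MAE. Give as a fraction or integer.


MAE = (1/6) * (|16-2|=14 + |14-4|=10 + |9-13|=4 + |18-1|=17 + |5-17|=12 + |1-21|=20). Sum = 77. MAE = 77/6.

77/6


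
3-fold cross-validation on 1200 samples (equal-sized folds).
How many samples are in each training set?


Each validation fold has 1200/3 = 400 samples. Training set = 1200 - 400 = 800.

800


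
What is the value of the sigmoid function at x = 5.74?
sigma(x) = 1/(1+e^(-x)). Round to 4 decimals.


sigma(5.74) = 1/(1+e^(-5.74)) = 1/(1+0.003215) = 1/1.003215 = 0.9968.

0.9968


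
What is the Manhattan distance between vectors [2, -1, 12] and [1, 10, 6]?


d = sum of absolute differences: |2-1|=1 + |-1-10|=11 + |12-6|=6 = 18.

18


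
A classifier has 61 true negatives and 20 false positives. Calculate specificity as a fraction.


Specificity = TN / (TN + FP) = 61 / 81 = 61/81.

61/81


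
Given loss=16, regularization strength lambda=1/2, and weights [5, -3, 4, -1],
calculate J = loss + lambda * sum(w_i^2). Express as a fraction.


L2 sq norm = sum(w^2) = 51. J = 16 + 1/2 * 51 = 83/2.

83/2


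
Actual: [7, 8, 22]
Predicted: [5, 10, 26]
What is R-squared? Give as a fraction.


Mean(y) = 37/3. SS_res = 24. SS_tot = 422/3. R^2 = 1 - 24/(422/3) = 175/211.

175/211


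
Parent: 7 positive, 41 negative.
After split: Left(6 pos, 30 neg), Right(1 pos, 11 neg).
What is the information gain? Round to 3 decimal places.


H(parent) = 0.5993. H(left) = 0.6500, H(right) = 0.4138. Weighted = (36/48)*0.6500 + (12/48)*0.4138 = 0.5910. IG = 0.5993 - 0.5910 = 0.0083, which rounds to 0.008.

0.008


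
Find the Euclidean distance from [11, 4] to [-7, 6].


d = sqrt(sum of squared differences). (11--7)^2=324, (4-6)^2=4. Sum = 328.

sqrt(328)


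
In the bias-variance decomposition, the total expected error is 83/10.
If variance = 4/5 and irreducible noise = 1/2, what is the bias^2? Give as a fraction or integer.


Total error = bias^2 + variance + irreducible noise. So bias^2 = 83/10 - 4/5 - 1/2 = 7.

7


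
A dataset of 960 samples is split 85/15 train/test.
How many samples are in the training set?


Test set = 960 * 15% = 144. Training set = 960 - 144 = 816.

816


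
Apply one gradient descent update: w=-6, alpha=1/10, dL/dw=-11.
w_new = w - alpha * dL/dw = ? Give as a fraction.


w_new = -6 - 1/10 * -11 = -6 - -11/10 = -49/10.

-49/10


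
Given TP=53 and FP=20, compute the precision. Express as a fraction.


Precision = TP / (TP + FP) = 53 / 73 = 53/73.

53/73


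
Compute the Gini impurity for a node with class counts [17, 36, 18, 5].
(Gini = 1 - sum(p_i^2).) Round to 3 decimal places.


Total = 76. Proportions: 17/76, 36/76, 18/76, 5/76. sum(p_i^2) = 0.3348. Gini = 1 - 0.3348 = 0.6652, which rounds to 0.665.

0.665


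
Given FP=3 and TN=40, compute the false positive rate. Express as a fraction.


FPR = FP / (FP + TN) = 3 / 43 = 3/43.

3/43


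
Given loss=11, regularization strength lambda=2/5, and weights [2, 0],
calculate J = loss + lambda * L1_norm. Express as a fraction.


L1 norm = sum(|w|) = 2. J = 11 + 2/5 * 2 = 59/5.

59/5


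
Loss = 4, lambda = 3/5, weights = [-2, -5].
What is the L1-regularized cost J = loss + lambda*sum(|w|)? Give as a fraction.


L1 norm = sum(|w|) = 7. J = 4 + 3/5 * 7 = 41/5.

41/5


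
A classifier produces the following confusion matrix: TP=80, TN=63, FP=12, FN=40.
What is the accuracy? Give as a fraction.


Accuracy = (TP + TN) / (TP + TN + FP + FN) = (80 + 63) / 195 = 11/15.

11/15


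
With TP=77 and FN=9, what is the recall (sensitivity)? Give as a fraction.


Recall = TP / (TP + FN) = 77 / 86 = 77/86.

77/86


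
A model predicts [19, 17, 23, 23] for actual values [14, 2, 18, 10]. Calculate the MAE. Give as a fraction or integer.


MAE = (1/4) * (|14-19|=5 + |2-17|=15 + |18-23|=5 + |10-23|=13). Sum = 38. MAE = 19/2.

19/2


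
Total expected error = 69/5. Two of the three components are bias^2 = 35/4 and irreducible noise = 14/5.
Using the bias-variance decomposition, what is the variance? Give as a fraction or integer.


Total error = bias^2 + variance + irreducible noise. So variance = 69/5 - 35/4 - 14/5 = 9/4.

9/4


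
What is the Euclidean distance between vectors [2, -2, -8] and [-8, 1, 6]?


d = sqrt(sum of squared differences). (2--8)^2=100, (-2-1)^2=9, (-8-6)^2=196. Sum = 305.

sqrt(305)


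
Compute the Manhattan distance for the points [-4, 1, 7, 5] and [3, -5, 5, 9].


d = sum of absolute differences: |-4-3|=7 + |1--5|=6 + |7-5|=2 + |5-9|=4 = 19.

19


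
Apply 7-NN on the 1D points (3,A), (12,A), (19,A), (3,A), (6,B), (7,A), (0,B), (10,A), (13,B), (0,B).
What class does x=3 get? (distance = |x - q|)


Distances: |3-3|=0, |12-3|=9, |19-3|=16, |3-3|=0, |6-3|=3, |7-3|=4, |0-3|=3, |10-3|=7, |13-3|=10, |0-3|=3. 7 nearest: (3,A), (3,A), (6,B), (0,B), (0,B), (7,A), (10,A). Counts: {'A': 4, 'B': 3}. Majority class: A.

A


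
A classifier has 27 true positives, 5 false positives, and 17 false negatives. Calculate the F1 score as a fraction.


Precision = 27/32 = 27/32. Recall = 27/44 = 27/44. F1 = 2*P*R/(P+R) = 27/38.

27/38


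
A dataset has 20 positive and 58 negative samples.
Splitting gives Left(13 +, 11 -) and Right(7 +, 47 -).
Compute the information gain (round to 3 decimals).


H(parent) = 0.8213. H(left) = 0.9950, H(right) = 0.5564. Weighted = (24/78)*0.9950 + (54/78)*0.5564 = 0.6914. IG = 0.8213 - 0.6914 = 0.1299, which rounds to 0.130.

0.130


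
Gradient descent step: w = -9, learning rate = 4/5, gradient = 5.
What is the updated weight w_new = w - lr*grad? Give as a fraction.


w_new = -9 - 4/5 * 5 = -9 - 4 = -13.

-13


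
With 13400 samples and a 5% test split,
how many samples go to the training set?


Test set = 13400 * 5% = 670. Training set = 13400 - 670 = 12730.

12730


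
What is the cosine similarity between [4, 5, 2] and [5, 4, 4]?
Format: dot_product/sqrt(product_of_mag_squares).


dot = 48. |a|^2 = 45, |b|^2 = 57. cos = 48/sqrt(2565).

48/sqrt(2565)


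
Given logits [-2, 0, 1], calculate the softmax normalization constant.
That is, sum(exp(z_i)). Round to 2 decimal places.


Denom = e^-2=0.1353 + e^0=1.0000 + e^1=2.7183. Sum = 3.8536, which rounds to 3.85.

3.85


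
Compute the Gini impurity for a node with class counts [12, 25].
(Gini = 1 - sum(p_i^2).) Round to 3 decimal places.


Total = 37. Proportions: 12/37, 25/37. sum(p_i^2) = 0.5617. Gini = 1 - 0.5617 = 0.4383, which rounds to 0.438.

0.438


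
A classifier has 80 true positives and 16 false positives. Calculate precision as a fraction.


Precision = TP / (TP + FP) = 80 / 96 = 5/6.

5/6


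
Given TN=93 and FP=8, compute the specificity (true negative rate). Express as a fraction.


Specificity = TN / (TN + FP) = 93 / 101 = 93/101.

93/101


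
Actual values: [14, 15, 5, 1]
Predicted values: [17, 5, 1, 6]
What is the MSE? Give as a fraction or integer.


MSE = (1/4) * ((14-17)^2=9 + (15-5)^2=100 + (5-1)^2=16 + (1-6)^2=25). Sum = 150. MSE = 75/2.

75/2


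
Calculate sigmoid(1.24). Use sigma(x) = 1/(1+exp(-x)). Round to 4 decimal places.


sigma(1.24) = 1/(1+e^(-1.24)) = 1/(1+0.289384) = 1/1.289384 = 0.7756.

0.7756


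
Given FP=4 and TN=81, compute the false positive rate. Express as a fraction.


FPR = FP / (FP + TN) = 4 / 85 = 4/85.

4/85


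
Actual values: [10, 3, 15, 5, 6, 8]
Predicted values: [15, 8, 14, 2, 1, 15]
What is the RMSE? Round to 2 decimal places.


MSE = 22.3333. RMSE = sqrt(22.3333) = 4.73.

4.73


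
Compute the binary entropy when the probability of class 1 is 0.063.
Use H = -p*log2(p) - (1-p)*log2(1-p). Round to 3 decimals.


H = -0.063*log2(0.063) - 0.937*log2(0.937) = 0.339.

0.339


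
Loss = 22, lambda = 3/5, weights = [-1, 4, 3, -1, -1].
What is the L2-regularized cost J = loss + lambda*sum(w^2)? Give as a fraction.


L2 sq norm = sum(w^2) = 28. J = 22 + 3/5 * 28 = 194/5.

194/5


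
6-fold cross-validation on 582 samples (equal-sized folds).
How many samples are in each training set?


Each validation fold has 582/6 = 97 samples. Training set = 582 - 97 = 485.

485


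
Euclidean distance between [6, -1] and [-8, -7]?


d = sqrt(sum of squared differences). (6--8)^2=196, (-1--7)^2=36. Sum = 232.

sqrt(232)


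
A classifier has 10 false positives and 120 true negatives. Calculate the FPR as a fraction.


FPR = FP / (FP + TN) = 10 / 130 = 1/13.

1/13


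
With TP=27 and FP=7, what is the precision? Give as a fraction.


Precision = TP / (TP + FP) = 27 / 34 = 27/34.

27/34


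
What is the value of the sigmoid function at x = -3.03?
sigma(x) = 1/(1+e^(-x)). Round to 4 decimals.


sigma(-3.03) = 1/(1+e^(3.03)) = 1/(1+20.697233) = 1/21.697233 = 0.0461.

0.0461


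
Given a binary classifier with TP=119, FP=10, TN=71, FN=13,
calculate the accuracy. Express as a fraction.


Accuracy = (TP + TN) / (TP + TN + FP + FN) = (119 + 71) / 213 = 190/213.

190/213


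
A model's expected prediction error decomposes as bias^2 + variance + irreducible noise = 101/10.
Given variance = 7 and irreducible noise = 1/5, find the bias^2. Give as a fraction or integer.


Total error = bias^2 + variance + irreducible noise. So bias^2 = 101/10 - 7 - 1/5 = 29/10.

29/10


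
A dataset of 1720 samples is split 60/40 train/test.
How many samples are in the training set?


Test set = 1720 * 40% = 688. Training set = 1720 - 688 = 1032.

1032


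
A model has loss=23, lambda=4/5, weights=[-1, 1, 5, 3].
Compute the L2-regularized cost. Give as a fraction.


L2 sq norm = sum(w^2) = 36. J = 23 + 4/5 * 36 = 259/5.

259/5


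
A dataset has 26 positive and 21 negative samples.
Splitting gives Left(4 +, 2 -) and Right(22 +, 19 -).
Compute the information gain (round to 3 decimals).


H(parent) = 0.9918. H(left) = 0.9183, H(right) = 0.9961. Weighted = (6/47)*0.9183 + (41/47)*0.9961 = 0.9862. IG = 0.9918 - 0.9862 = 0.0056, which rounds to 0.006.

0.006


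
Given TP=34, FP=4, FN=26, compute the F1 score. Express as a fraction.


Precision = 34/38 = 17/19. Recall = 34/60 = 17/30. F1 = 2*P*R/(P+R) = 34/49.

34/49


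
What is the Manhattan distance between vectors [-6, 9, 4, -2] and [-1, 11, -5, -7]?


d = sum of absolute differences: |-6--1|=5 + |9-11|=2 + |4--5|=9 + |-2--7|=5 = 21.

21


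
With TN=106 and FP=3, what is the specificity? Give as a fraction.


Specificity = TN / (TN + FP) = 106 / 109 = 106/109.

106/109


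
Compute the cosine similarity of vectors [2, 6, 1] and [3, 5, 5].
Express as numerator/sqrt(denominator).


dot = 41. |a|^2 = 41, |b|^2 = 59. cos = 41/sqrt(2419).

41/sqrt(2419)


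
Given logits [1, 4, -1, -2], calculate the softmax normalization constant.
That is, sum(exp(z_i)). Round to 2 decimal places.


Denom = e^1=2.7183 + e^4=54.5982 + e^-1=0.3679 + e^-2=0.1353. Sum = 57.8197, which rounds to 57.82.

57.82


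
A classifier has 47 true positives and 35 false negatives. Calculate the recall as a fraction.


Recall = TP / (TP + FN) = 47 / 82 = 47/82.

47/82


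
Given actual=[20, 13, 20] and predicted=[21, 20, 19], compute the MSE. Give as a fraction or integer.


MSE = (1/3) * ((20-21)^2=1 + (13-20)^2=49 + (20-19)^2=1). Sum = 51. MSE = 17.

17


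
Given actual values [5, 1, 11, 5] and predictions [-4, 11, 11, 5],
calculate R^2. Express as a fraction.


Mean(y) = 11/2. SS_res = 181. SS_tot = 51. R^2 = 1 - 181/(51) = -130/51.

-130/51


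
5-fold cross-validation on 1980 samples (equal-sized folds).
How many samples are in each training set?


Each validation fold has 1980/5 = 396 samples. Training set = 1980 - 396 = 1584.

1584


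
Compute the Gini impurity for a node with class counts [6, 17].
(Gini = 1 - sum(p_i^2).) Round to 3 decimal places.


Total = 23. Proportions: 6/23, 17/23. sum(p_i^2) = 0.6144. Gini = 1 - 0.6144 = 0.3856, which rounds to 0.386.

0.386


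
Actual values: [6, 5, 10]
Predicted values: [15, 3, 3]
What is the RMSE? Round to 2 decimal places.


MSE = 44.6667. RMSE = sqrt(44.6667) = 6.68.

6.68


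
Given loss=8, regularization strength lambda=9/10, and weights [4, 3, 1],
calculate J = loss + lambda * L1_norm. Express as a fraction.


L1 norm = sum(|w|) = 8. J = 8 + 9/10 * 8 = 76/5.

76/5


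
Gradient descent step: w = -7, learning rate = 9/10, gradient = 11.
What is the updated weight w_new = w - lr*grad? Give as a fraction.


w_new = -7 - 9/10 * 11 = -7 - 99/10 = -169/10.

-169/10


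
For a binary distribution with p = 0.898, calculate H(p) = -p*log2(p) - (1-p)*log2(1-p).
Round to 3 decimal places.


H = -0.898*log2(0.898) - 0.102*log2(0.102) = 0.475.

0.475


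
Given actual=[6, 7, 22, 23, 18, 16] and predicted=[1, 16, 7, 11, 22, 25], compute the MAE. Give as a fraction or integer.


MAE = (1/6) * (|6-1|=5 + |7-16|=9 + |22-7|=15 + |23-11|=12 + |18-22|=4 + |16-25|=9). Sum = 54. MAE = 9.

9


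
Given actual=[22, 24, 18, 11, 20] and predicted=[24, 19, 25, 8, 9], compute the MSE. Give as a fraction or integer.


MSE = (1/5) * ((22-24)^2=4 + (24-19)^2=25 + (18-25)^2=49 + (11-8)^2=9 + (20-9)^2=121). Sum = 208. MSE = 208/5.

208/5


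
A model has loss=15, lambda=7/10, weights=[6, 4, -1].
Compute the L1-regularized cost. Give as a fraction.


L1 norm = sum(|w|) = 11. J = 15 + 7/10 * 11 = 227/10.

227/10


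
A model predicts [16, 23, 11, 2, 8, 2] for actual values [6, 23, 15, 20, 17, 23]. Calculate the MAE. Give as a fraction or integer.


MAE = (1/6) * (|6-16|=10 + |23-23|=0 + |15-11|=4 + |20-2|=18 + |17-8|=9 + |23-2|=21). Sum = 62. MAE = 31/3.

31/3


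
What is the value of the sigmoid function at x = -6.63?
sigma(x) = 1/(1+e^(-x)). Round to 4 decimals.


sigma(-6.63) = 1/(1+e^(6.63)) = 1/(1+757.482171) = 1/758.482171 = 0.0013.

0.0013


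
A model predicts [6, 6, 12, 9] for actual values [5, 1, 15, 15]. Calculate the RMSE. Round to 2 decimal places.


MSE = 17.7500. RMSE = sqrt(17.7500) = 4.21.

4.21


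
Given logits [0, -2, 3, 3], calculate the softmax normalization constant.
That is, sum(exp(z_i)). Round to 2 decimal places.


Denom = e^0=1.0000 + e^-2=0.1353 + e^3=20.0855 + e^3=20.0855. Sum = 41.3063, which rounds to 41.31.

41.31


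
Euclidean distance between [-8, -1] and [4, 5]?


d = sqrt(sum of squared differences). (-8-4)^2=144, (-1-5)^2=36. Sum = 180.

sqrt(180)


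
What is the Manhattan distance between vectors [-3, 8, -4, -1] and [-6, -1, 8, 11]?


d = sum of absolute differences: |-3--6|=3 + |8--1|=9 + |-4-8|=12 + |-1-11|=12 = 36.

36


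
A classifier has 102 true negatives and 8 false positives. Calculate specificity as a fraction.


Specificity = TN / (TN + FP) = 102 / 110 = 51/55.

51/55


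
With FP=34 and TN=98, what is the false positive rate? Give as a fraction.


FPR = FP / (FP + TN) = 34 / 132 = 17/66.

17/66


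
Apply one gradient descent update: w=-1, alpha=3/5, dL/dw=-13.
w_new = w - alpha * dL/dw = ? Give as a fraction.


w_new = -1 - 3/5 * -13 = -1 - -39/5 = 34/5.

34/5


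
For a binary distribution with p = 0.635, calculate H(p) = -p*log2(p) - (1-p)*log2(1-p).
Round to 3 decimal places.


H = -0.635*log2(0.635) - 0.365*log2(0.365) = 0.947.

0.947


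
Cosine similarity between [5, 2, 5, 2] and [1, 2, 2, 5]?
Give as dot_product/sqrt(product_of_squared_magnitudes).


dot = 29. |a|^2 = 58, |b|^2 = 34. cos = 29/sqrt(1972).

29/sqrt(1972)


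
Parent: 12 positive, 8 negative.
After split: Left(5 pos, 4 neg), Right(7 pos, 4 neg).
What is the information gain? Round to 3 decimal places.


H(parent) = 0.9710. H(left) = 0.9911, H(right) = 0.9457. Weighted = (9/20)*0.9911 + (11/20)*0.9457 = 0.9661. IG = 0.9710 - 0.9661 = 0.0049, which rounds to 0.005.

0.005


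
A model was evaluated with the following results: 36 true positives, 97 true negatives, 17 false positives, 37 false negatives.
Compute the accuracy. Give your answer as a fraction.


Accuracy = (TP + TN) / (TP + TN + FP + FN) = (36 + 97) / 187 = 133/187.

133/187


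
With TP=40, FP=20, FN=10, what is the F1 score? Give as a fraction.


Precision = 40/60 = 2/3. Recall = 40/50 = 4/5. F1 = 2*P*R/(P+R) = 8/11.

8/11


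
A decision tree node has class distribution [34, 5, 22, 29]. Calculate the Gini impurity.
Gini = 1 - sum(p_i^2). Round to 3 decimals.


Total = 90. Proportions: 34/90, 5/90, 22/90, 29/90. sum(p_i^2) = 0.3094. Gini = 1 - 0.3094 = 0.6906, which rounds to 0.691.

0.691


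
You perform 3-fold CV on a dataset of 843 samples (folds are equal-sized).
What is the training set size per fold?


Each validation fold has 843/3 = 281 samples. Training set = 843 - 281 = 562.

562


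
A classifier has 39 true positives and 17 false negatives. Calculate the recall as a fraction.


Recall = TP / (TP + FN) = 39 / 56 = 39/56.

39/56


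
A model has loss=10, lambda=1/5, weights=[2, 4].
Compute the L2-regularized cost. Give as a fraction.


L2 sq norm = sum(w^2) = 20. J = 10 + 1/5 * 20 = 14.

14


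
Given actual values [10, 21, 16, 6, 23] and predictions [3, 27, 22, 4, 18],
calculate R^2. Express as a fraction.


Mean(y) = 76/5. SS_res = 150. SS_tot = 1034/5. R^2 = 1 - 150/(1034/5) = 142/517.

142/517


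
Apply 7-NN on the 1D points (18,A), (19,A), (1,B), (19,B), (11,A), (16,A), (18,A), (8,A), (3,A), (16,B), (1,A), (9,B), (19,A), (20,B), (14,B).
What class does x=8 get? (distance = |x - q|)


Distances: |18-8|=10, |19-8|=11, |1-8|=7, |19-8|=11, |11-8|=3, |16-8|=8, |18-8|=10, |8-8|=0, |3-8|=5, |16-8|=8, |1-8|=7, |9-8|=1, |19-8|=11, |20-8|=12, |14-8|=6. 7 nearest: (8,A), (9,B), (11,A), (3,A), (14,B), (1,A), (1,B). Counts: {'A': 4, 'B': 3}. Majority class: A.

A


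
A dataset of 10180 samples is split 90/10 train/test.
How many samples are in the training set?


Test set = 10180 * 10% = 1018. Training set = 10180 - 1018 = 9162.

9162


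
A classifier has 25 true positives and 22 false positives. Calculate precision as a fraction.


Precision = TP / (TP + FP) = 25 / 47 = 25/47.

25/47


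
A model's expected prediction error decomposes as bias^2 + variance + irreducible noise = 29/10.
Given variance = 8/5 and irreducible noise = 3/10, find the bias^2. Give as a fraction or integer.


Total error = bias^2 + variance + irreducible noise. So bias^2 = 29/10 - 8/5 - 3/10 = 1.

1


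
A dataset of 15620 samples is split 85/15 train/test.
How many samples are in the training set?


Test set = 15620 * 15% = 2343. Training set = 15620 - 2343 = 13277.

13277


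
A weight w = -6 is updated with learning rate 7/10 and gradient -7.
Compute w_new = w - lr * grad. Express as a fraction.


w_new = -6 - 7/10 * -7 = -6 - -49/10 = -11/10.

-11/10


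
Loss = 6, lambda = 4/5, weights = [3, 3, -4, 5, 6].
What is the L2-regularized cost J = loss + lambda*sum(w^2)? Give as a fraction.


L2 sq norm = sum(w^2) = 95. J = 6 + 4/5 * 95 = 82.

82


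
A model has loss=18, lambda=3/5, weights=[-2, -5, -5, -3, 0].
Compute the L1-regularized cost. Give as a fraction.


L1 norm = sum(|w|) = 15. J = 18 + 3/5 * 15 = 27.

27


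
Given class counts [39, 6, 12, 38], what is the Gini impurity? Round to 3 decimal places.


Total = 95. Proportions: 39/95, 6/95, 12/95, 38/95. sum(p_i^2) = 0.3485. Gini = 1 - 0.3485 = 0.6515, which rounds to 0.652.

0.652


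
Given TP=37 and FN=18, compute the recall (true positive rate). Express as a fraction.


Recall = TP / (TP + FN) = 37 / 55 = 37/55.

37/55


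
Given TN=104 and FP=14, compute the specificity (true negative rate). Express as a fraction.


Specificity = TN / (TN + FP) = 104 / 118 = 52/59.

52/59


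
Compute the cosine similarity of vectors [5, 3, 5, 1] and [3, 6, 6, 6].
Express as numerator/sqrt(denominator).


dot = 69. |a|^2 = 60, |b|^2 = 117. cos = 69/sqrt(7020).

69/sqrt(7020)


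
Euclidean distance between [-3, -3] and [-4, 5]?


d = sqrt(sum of squared differences). (-3--4)^2=1, (-3-5)^2=64. Sum = 65.

sqrt(65)


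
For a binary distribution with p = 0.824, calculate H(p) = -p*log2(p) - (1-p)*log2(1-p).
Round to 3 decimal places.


H = -0.824*log2(0.824) - 0.176*log2(0.176) = 0.671.

0.671


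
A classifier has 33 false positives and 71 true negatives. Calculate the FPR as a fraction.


FPR = FP / (FP + TN) = 33 / 104 = 33/104.

33/104


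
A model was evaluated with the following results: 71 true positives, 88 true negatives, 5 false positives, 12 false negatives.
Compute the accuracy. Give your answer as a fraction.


Accuracy = (TP + TN) / (TP + TN + FP + FN) = (71 + 88) / 176 = 159/176.

159/176


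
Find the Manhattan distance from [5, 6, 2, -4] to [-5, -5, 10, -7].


d = sum of absolute differences: |5--5|=10 + |6--5|=11 + |2-10|=8 + |-4--7|=3 = 32.

32


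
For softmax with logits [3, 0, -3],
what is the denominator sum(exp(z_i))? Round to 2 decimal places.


Denom = e^3=20.0855 + e^0=1.0000 + e^-3=0.0498. Sum = 21.1353, which rounds to 21.14.

21.14


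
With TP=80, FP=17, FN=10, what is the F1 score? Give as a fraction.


Precision = 80/97 = 80/97. Recall = 80/90 = 8/9. F1 = 2*P*R/(P+R) = 160/187.

160/187


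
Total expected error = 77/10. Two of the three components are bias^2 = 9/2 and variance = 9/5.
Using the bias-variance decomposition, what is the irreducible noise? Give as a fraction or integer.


Total error = bias^2 + variance + irreducible noise. So irreducible noise = 77/10 - 9/2 - 9/5 = 7/5.

7/5


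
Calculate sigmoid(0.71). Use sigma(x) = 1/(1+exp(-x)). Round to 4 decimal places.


sigma(0.71) = 1/(1+e^(-0.71)) = 1/(1+0.491644) = 1/1.491644 = 0.6704.

0.6704


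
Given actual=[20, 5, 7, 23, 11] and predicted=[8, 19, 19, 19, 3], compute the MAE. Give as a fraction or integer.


MAE = (1/5) * (|20-8|=12 + |5-19|=14 + |7-19|=12 + |23-19|=4 + |11-3|=8). Sum = 50. MAE = 10.

10


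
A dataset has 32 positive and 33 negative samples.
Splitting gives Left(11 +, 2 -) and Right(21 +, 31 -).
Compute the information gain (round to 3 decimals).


H(parent) = 0.9998. H(left) = 0.6194, H(right) = 0.9732. Weighted = (13/65)*0.6194 + (52/65)*0.9732 = 0.9024. IG = 0.9998 - 0.9024 = 0.0974, which rounds to 0.097.

0.097


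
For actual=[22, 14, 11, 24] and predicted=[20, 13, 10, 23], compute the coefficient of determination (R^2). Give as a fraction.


Mean(y) = 71/4. SS_res = 7. SS_tot = 467/4. R^2 = 1 - 7/(467/4) = 439/467.

439/467


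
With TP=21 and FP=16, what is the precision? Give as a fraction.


Precision = TP / (TP + FP) = 21 / 37 = 21/37.

21/37


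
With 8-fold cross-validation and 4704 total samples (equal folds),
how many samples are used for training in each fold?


Each validation fold has 4704/8 = 588 samples. Training set = 4704 - 588 = 4116.

4116


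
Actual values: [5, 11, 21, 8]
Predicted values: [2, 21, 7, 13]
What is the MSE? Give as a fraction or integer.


MSE = (1/4) * ((5-2)^2=9 + (11-21)^2=100 + (21-7)^2=196 + (8-13)^2=25). Sum = 330. MSE = 165/2.

165/2


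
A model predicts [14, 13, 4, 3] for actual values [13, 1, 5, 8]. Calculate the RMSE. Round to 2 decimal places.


MSE = 42.7500. RMSE = sqrt(42.7500) = 6.54.

6.54


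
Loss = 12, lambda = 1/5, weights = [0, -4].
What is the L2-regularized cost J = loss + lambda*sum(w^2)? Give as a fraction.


L2 sq norm = sum(w^2) = 16. J = 12 + 1/5 * 16 = 76/5.

76/5


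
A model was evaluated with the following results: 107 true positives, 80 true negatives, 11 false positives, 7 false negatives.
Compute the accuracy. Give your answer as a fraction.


Accuracy = (TP + TN) / (TP + TN + FP + FN) = (107 + 80) / 205 = 187/205.

187/205


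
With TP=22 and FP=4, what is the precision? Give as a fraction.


Precision = TP / (TP + FP) = 22 / 26 = 11/13.

11/13


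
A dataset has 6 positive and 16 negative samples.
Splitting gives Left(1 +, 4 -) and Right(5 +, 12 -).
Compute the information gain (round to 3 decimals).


H(parent) = 0.8454. H(left) = 0.7219, H(right) = 0.8740. Weighted = (5/22)*0.7219 + (17/22)*0.8740 = 0.8394. IG = 0.8454 - 0.8394 = 0.0060, which rounds to 0.006.

0.006


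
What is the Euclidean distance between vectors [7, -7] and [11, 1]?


d = sqrt(sum of squared differences). (7-11)^2=16, (-7-1)^2=64. Sum = 80.

sqrt(80)


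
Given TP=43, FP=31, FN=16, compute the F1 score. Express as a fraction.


Precision = 43/74 = 43/74. Recall = 43/59 = 43/59. F1 = 2*P*R/(P+R) = 86/133.

86/133


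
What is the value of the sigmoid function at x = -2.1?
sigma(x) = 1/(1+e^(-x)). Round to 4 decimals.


sigma(-2.1) = 1/(1+e^(2.1)) = 1/(1+8.166170) = 1/9.166170 = 0.1091.

0.1091


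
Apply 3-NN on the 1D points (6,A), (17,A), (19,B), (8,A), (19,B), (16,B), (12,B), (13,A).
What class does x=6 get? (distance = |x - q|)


Distances: |6-6|=0, |17-6|=11, |19-6|=13, |8-6|=2, |19-6|=13, |16-6|=10, |12-6|=6, |13-6|=7. 3 nearest: (6,A), (8,A), (12,B). Counts: {'A': 2, 'B': 1}. Majority class: A.

A


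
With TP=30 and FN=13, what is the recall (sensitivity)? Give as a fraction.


Recall = TP / (TP + FN) = 30 / 43 = 30/43.

30/43


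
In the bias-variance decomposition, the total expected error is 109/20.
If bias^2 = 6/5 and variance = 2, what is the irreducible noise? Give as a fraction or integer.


Total error = bias^2 + variance + irreducible noise. So irreducible noise = 109/20 - 6/5 - 2 = 9/4.

9/4


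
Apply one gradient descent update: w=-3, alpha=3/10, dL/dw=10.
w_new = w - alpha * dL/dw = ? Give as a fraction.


w_new = -3 - 3/10 * 10 = -3 - 3 = -6.

-6


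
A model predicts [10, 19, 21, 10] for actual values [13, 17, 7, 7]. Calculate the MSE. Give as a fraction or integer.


MSE = (1/4) * ((13-10)^2=9 + (17-19)^2=4 + (7-21)^2=196 + (7-10)^2=9). Sum = 218. MSE = 109/2.

109/2


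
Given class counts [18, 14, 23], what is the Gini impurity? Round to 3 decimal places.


Total = 55. Proportions: 18/55, 14/55, 23/55. sum(p_i^2) = 0.3468. Gini = 1 - 0.3468 = 0.6532, which rounds to 0.653.

0.653


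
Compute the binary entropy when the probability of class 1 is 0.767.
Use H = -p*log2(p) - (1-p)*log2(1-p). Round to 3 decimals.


H = -0.767*log2(0.767) - 0.233*log2(0.233) = 0.783.

0.783


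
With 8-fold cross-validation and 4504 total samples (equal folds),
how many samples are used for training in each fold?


Each validation fold has 4504/8 = 563 samples. Training set = 4504 - 563 = 3941.

3941


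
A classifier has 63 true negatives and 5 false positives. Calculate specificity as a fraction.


Specificity = TN / (TN + FP) = 63 / 68 = 63/68.

63/68


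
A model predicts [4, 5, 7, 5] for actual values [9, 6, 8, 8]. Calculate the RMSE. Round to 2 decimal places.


MSE = 9.0000. RMSE = sqrt(9.0000) = 3.00.

3.00


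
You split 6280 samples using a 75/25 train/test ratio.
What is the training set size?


Test set = 6280 * 25% = 1570. Training set = 6280 - 1570 = 4710.

4710


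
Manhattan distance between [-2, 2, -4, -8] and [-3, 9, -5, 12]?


d = sum of absolute differences: |-2--3|=1 + |2-9|=7 + |-4--5|=1 + |-8-12|=20 = 29.

29


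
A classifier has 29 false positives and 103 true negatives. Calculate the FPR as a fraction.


FPR = FP / (FP + TN) = 29 / 132 = 29/132.

29/132


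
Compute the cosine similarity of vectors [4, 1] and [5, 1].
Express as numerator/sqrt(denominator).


dot = 21. |a|^2 = 17, |b|^2 = 26. cos = 21/sqrt(442).

21/sqrt(442)


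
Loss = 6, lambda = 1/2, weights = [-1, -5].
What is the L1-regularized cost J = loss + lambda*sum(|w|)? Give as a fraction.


L1 norm = sum(|w|) = 6. J = 6 + 1/2 * 6 = 9.

9


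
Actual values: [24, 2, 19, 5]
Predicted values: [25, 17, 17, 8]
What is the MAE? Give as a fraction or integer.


MAE = (1/4) * (|24-25|=1 + |2-17|=15 + |19-17|=2 + |5-8|=3). Sum = 21. MAE = 21/4.

21/4


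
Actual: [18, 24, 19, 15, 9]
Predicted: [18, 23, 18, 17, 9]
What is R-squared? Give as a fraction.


Mean(y) = 17. SS_res = 6. SS_tot = 122. R^2 = 1 - 6/(122) = 58/61.

58/61


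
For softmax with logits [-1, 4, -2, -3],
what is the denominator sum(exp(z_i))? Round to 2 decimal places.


Denom = e^-1=0.3679 + e^4=54.5982 + e^-2=0.1353 + e^-3=0.0498. Sum = 55.1512, which rounds to 55.15.

55.15


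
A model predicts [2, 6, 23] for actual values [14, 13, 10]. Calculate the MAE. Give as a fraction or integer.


MAE = (1/3) * (|14-2|=12 + |13-6|=7 + |10-23|=13). Sum = 32. MAE = 32/3.

32/3


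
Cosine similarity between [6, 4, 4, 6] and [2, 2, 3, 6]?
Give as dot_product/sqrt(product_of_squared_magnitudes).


dot = 68. |a|^2 = 104, |b|^2 = 53. cos = 68/sqrt(5512).

68/sqrt(5512)


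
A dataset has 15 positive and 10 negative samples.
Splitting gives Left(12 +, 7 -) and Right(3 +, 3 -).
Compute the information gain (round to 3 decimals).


H(parent) = 0.9710. H(left) = 0.9495, H(right) = 1.0000. Weighted = (19/25)*0.9495 + (6/25)*1.0000 = 0.9616. IG = 0.9710 - 0.9616 = 0.0094, which rounds to 0.009.

0.009


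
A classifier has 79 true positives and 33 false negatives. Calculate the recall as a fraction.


Recall = TP / (TP + FN) = 79 / 112 = 79/112.

79/112
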